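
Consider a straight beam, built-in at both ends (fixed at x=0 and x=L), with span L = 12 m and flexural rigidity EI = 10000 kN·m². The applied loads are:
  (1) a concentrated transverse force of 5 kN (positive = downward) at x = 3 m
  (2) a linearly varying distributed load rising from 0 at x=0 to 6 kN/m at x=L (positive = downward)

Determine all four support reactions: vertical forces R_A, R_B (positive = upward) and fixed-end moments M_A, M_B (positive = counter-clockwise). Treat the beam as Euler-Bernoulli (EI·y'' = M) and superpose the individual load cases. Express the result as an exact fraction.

Load 1 — point force P=5 kN at a=3 m (b=L-a=9):
  R_A = Pb²(3a+b)/L³ = 5·9²·(3·3+9)/12³ = 135/32 kN
  M_A = Pab²/L² = 5·3·9²/12² = 135/16 kN·m
  R_B = Pa²(a+3b)/L³ = 5·3²·(3+3·9)/12³ = 25/32 kN
  M_B = -Pa²b/L² = -5·3²·9/12² = -45/16 kN·m
Load 2 — triangular load w₀=6 kN/m (0→w₀ over full span):
  R_A = 3w₀L/20 = 3·6·12/20 = 54/5 kN
  M_A = w₀L²/30 = 6·12²/30 = 144/5 kN·m
  R_B = 7w₀L/20 = 7·6·12/20 = 126/5 kN
  M_B = -w₀L²/20 = -6·12²/20 = -216/5 kN·m
Superposition: R_A = 2403/160 kN, M_A = 2979/80 kN·m, R_B = 4157/160 kN, M_B = -3681/80 kN·m

R_A = 2403/160 kN, M_A = 2979/80 kN·m, R_B = 4157/160 kN, M_B = -3681/80 kN·m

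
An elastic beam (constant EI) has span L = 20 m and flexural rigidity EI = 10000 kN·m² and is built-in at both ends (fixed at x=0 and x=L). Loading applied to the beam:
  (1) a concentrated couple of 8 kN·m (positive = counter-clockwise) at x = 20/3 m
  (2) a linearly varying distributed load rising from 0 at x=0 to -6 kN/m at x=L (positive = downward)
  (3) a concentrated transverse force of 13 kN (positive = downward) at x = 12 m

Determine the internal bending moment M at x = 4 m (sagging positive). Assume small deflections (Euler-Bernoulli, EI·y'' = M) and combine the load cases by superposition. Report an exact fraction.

Load 1 — applied couple M₀=8 kN·m at a=20/3 m (b=L-a=40/3):
  M_1 = R_Ax - M_A  [x≤a] with R_A=8/15, M_A=0 = (8/15)·4 - 0 = 32/15 kN·m
Load 2 — triangular load w₀=-6 kN/m (0→w₀ over full span):
  M_2 = 3w₀Lx/20 - w₀L²/30 - w₀x³/(6L) = 3·(-6)·20·4/20 - (-6)·20²/30 - (-6)·4³/(6·20) = 56/5 kN·m
Load 3 — point force P=13 kN at a=12 m (b=L-a=8):
  M_3 = Pb²(3a+b)x/L³ - Pab²/L²  [x≤a] = 13·8²·(3·12+8)·4/20³ - 13·12·8²/20² = -832/125 kN·m
Superposition: M = Σ M_i = 2504/375 kN·m ≈ 6.677333 kN·m

M(4) = 2504/375 kN·m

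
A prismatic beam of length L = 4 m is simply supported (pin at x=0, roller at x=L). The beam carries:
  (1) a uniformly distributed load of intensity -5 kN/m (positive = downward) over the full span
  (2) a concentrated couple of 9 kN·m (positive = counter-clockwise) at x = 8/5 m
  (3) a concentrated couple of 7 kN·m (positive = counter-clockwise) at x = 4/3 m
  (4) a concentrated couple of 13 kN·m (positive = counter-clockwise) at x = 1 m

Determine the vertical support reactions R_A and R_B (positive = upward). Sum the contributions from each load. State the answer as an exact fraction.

Load 1 — uniform load w=-5 kN/m over full span:
  R_A = wL/2 = (-5)·4/2 = -10 kN
  R_B = wL/2 = (-5)·4/2 = -10 kN
Load 2 — applied couple M₀=9 kN·m at a=8/5 m (b=L-a=12/5):
  R_A = M₀/L = 9/4 kN
  R_B = -M₀/L = -9/4 kN
Load 3 — applied couple M₀=7 kN·m at a=4/3 m (b=L-a=8/3):
  R_A = M₀/L = 7/4 kN
  R_B = -M₀/L = -7/4 kN
Load 4 — applied couple M₀=13 kN·m at a=1 m (b=L-a=3):
  R_A = M₀/L = 13/4 kN
  R_B = -M₀/L = -13/4 kN
Superposition: R_A = -11/4 kN, R_B = -69/4 kN

R_A = -11/4 kN, R_B = -69/4 kN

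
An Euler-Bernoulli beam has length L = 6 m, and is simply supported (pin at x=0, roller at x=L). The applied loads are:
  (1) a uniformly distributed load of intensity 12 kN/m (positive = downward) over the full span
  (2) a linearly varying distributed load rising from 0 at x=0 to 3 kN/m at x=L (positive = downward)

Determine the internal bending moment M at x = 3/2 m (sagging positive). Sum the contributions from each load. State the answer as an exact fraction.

M(3/2) = 1431/32 kN·m

Load 1 — uniform load w=12 kN/m over full span:
  M_1 = wx(L-x)/2 = 12·(3/2)·(6-(3/2))/2 = 81/2 kN·m
Load 2 — triangular load w₀=3 kN/m (0→w₀ over full span):
  M_2 = w₀Lx/6 - w₀x³/(6L) = 3·6·(3/2)/6 - 3·(3/2)³/(6·6) = 135/32 kN·m
Superposition: M = Σ M_i = 1431/32 kN·m ≈ 44.718750 kN·m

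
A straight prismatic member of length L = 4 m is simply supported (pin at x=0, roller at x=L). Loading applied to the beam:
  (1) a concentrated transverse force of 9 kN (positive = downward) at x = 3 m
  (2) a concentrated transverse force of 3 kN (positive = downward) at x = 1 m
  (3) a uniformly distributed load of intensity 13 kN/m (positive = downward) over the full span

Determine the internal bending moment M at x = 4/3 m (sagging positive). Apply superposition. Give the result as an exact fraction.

Load 1 — point force P=9 kN at a=3 m (b=L-a=1):
  M_1 = Pbx/L  [x≤a] = 9·1·(4/3)/4 = 3 kN·m
Load 2 — point force P=3 kN at a=1 m (b=L-a=3):
  M_2 = Pa(L-x)/L  [x>a] = 3·1·(4-(4/3))/4 = 2 kN·m
Load 3 — uniform load w=13 kN/m over full span:
  M_3 = wx(L-x)/2 = 13·(4/3)·(4-(4/3))/2 = 208/9 kN·m
Superposition: M = Σ M_i = 253/9 kN·m ≈ 28.111111 kN·m

M(4/3) = 253/9 kN·m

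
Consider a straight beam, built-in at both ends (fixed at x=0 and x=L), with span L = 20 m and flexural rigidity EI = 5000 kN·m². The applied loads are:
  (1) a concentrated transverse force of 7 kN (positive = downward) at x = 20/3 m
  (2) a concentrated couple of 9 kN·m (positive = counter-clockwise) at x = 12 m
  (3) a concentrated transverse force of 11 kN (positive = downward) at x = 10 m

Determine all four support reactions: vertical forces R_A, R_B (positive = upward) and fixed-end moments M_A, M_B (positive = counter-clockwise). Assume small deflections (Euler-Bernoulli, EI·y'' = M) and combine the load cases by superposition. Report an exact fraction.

Load 1 — point force P=7 kN at a=20/3 m (b=L-a=40/3):
  R_A = Pb²(3a+b)/L³ = 7·(40/3)²·(3·(20/3)+(40/3))/20³ = 140/27 kN
  M_A = Pab²/L² = 7·(20/3)·(40/3)²/20² = 560/27 kN·m
  R_B = Pa²(a+3b)/L³ = 7·(20/3)²·((20/3)+3·(40/3))/20³ = 49/27 kN
  M_B = -Pa²b/L² = -7·(20/3)²·(40/3)/20² = -280/27 kN·m
Load 2 — applied couple M₀=9 kN·m at a=12 m (b=L-a=8):
  R_A = 6M₀ab/L³ = 6·9·12·8/20³ = 81/125 kN
  M_A = M₀b(2a-b)/L² = 9·8·(2·12-8)/20² = 72/25 kN·m
  R_B = -6M₀ab/L³ = -6·9·12·8/20³ = -81/125 kN
  M_B = M₀a(2b-a)/L² = 9·12·(2·8-12)/20² = 27/25 kN·m
Load 3 — point force P=11 kN at a=10 m (b=L-a=10):
  R_A = Pb²(3a+b)/L³ = 11·10²·(3·10+10)/20³ = 11/2 kN
  M_A = Pab²/L² = 11·10·10²/20² = 55/2 kN·m
  R_B = Pa²(a+3b)/L³ = 11·10²·(10+3·10)/20³ = 11/2 kN
  M_B = -Pa²b/L² = -11·10²·10/20² = -55/2 kN·m
Superposition: R_A = 76499/6750 kN, M_A = 69013/1350 kN·m, R_B = 45001/6750 kN, M_B = -49667/1350 kN·m

R_A = 76499/6750 kN, M_A = 69013/1350 kN·m, R_B = 45001/6750 kN, M_B = -49667/1350 kN·m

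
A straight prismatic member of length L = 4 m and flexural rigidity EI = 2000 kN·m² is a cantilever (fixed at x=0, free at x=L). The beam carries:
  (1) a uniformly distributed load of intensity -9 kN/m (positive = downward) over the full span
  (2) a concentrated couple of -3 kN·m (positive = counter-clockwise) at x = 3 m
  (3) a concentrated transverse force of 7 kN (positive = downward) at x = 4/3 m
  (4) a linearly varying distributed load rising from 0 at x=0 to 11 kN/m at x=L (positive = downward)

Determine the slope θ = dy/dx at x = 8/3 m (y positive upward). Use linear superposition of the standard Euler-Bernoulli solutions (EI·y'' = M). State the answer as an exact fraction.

θ(8/3) = -88/30375 rad

Load 1 — uniform load w=-9 kN/m over full span:
  θ_1 = -wx(x²-3Lx+3L²)/(6EI) = -(-9)·(8/3)·((8/3)²-3·4·(8/3)+3·4²)/(6·2000) = 52/1125 rad
Load 2 — applied couple M₀=-3 kN·m at a=3 m (b=L-a=1):
  θ_2 = M₀x/EI  [x≤a] = (-3)·(8/3)/2000 = -1/250 rad
Load 3 — point force P=7 kN at a=4/3 m (b=L-a=8/3):
  θ_3 = -Pa²/(2EI)  [x>a] = -7·(4/3)²/(2·2000) = -7/2250 rad
Load 4 — triangular load w₀=11 kN/m (0→w₀ over full span):
  θ_4 = (w₀Lx²/4-w₀L²x/3-w₀x⁴/(24L))/EI = (11·4·(8/3)²/4-11·4²·(8/3)/3-11·(8/3)⁴/(24·4))/2000 = -1276/30375 rad
Superposition: θ = Σ θ_i = -88/30375 rad ≈ -0.002897 rad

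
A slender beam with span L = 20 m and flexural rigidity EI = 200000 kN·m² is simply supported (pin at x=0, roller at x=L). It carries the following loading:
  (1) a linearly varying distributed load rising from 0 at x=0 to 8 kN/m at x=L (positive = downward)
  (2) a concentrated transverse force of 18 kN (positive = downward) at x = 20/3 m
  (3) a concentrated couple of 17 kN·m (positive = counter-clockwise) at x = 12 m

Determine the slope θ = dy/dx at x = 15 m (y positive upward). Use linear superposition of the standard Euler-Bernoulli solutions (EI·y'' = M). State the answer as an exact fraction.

θ(15) = 434707/72000000 rad

Load 1 — triangular load w₀=8 kN/m (0→w₀ over full span):
  θ_1 = -w₀(7L⁴-30L²x²+15x⁴)/(360LEI) = -8·(7·20⁴-30·20²·15²+15·15⁴)/(360·20·200000) = 1313/288000 rad
Load 2 — point force P=18 kN at a=20/3 m (b=L-a=40/3):
  θ_2 = -Pa(2L²-6Lx+3x²+a²)/(6LEI)  [x>a] = -18·(20/3)·(2·20²-6·20·15+3·15²+(20/3)²)/(6·20·200000) = 101/72000 rad
Load 3 — applied couple M₀=17 kN·m at a=12 m (b=L-a=8):
  θ_3 = (M₀x²/(2L)-M₀(x-a)+C₁)/EI  [x>a] with C₁=M₀(3b²-L²)/(6L)=-442/15 = (17·15²/(2·20)-17·(15-12)+(-442/15))/200000 = 1819/24000000 rad
Superposition: θ = Σ θ_i = 434707/72000000 rad ≈ 0.006038 rad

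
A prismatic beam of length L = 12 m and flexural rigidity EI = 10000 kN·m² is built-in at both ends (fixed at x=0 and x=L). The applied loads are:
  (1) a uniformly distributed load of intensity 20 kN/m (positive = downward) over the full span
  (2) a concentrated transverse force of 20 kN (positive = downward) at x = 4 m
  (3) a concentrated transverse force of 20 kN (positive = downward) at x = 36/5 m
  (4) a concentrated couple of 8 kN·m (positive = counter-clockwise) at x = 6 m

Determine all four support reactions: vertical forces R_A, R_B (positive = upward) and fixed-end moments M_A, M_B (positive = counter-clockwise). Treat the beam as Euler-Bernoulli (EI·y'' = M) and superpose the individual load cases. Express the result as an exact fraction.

R_A = 96427/675 kN, M_A = 67634/225 kN·m, R_B = 92573/675 kN, M_B = -65326/225 kN·m

Load 1 — uniform load w=20 kN/m over full span:
  R_A = wL/2 = 20·12/2 = 120 kN
  M_A = wL²/12 = 20·12²/12 = 240 kN·m
  R_B = wL/2 = 20·12/2 = 120 kN
  M_B = -wL²/12 = -20·12²/12 = -240 kN·m
Load 2 — point force P=20 kN at a=4 m (b=L-a=8):
  R_A = Pb²(3a+b)/L³ = 20·8²·(3·4+8)/12³ = 400/27 kN
  M_A = Pab²/L² = 20·4·8²/12² = 320/9 kN·m
  R_B = Pa²(a+3b)/L³ = 20·4²·(4+3·8)/12³ = 140/27 kN
  M_B = -Pa²b/L² = -20·4²·8/12² = -160/9 kN·m
Load 3 — point force P=20 kN at a=36/5 m (b=L-a=24/5):
  R_A = Pb²(3a+b)/L³ = 20·(24/5)²·(3·(36/5)+(24/5))/12³ = 176/25 kN
  M_A = Pab²/L² = 20·(36/5)·(24/5)²/12² = 576/25 kN·m
  R_B = Pa²(a+3b)/L³ = 20·(36/5)²·((36/5)+3·(24/5))/12³ = 324/25 kN
  M_B = -Pa²b/L² = -20·(36/5)²·(24/5)/12² = -864/25 kN·m
Load 4 — applied couple M₀=8 kN·m at a=6 m (b=L-a=6):
  R_A = 6M₀ab/L³ = 6·8·6·6/12³ = 1 kN
  M_A = M₀b(2a-b)/L² = 8·6·(2·6-6)/12² = 2 kN·m
  R_B = -6M₀ab/L³ = -6·8·6·6/12³ = -1 kN
  M_B = M₀a(2b-a)/L² = 8·6·(2·6-6)/12² = 2 kN·m
Superposition: R_A = 96427/675 kN, M_A = 67634/225 kN·m, R_B = 92573/675 kN, M_B = -65326/225 kN·m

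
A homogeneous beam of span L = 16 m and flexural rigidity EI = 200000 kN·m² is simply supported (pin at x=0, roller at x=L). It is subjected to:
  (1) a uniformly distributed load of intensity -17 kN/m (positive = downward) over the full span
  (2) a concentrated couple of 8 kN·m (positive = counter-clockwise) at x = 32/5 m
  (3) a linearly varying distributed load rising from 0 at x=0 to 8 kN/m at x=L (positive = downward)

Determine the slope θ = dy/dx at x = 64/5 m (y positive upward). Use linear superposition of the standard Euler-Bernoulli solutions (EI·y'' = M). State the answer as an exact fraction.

θ(64/5) = -154262/17578125 rad

Load 1 — uniform load w=-17 kN/m over full span:
  θ_1 = -w(L³-6Lx²+4x³)/(24EI) = -(-17)·(16³-6·16·(64/5)²+4·(64/5)³)/(24·200000) = -4488/390625 rad
Load 2 — applied couple M₀=8 kN·m at a=32/5 m (b=L-a=48/5):
  θ_2 = (M₀x²/(2L)-M₀(x-a)+C₁)/EI  [x>a] with C₁=M₀(3b²-L²)/(6L)=128/75 = (8·(64/5)²/(2·16)-8·((64/5)-(32/5))+(128/75))/200000 = -2/46875 rad
Load 3 — triangular load w₀=8 kN/m (0→w₀ over full span):
  θ_3 = -w₀(7L⁴-30L²x²+15x⁴)/(360LEI) = -8·(7·16⁴-30·16²·(64/5)²+15·(64/5)⁴)/(360·16·200000) = 48448/17578125 rad
Superposition: θ = Σ θ_i = -154262/17578125 rad ≈ -0.008776 rad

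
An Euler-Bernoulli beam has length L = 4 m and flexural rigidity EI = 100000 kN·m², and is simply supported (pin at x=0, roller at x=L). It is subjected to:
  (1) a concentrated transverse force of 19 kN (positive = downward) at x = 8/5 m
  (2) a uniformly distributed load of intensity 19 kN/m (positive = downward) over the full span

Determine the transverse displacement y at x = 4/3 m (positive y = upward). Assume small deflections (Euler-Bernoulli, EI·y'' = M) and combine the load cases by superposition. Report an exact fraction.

Load 1 — point force P=19 kN at a=8/5 m (b=L-a=12/5):
  y_1 = -Pbx(L²-b²-x²)/(6LEI)  [x≤a] = -19·(12/5)·(4/3)·(4²-(12/5)²-(4/3)²)/(6·4·100000) = -2261/10546875 m
Load 2 — uniform load w=19 kN/m over full span:
  y_2 = -wx(L³-2Lx²+x³)/(24EI) = -19·(4/3)·(4³-2·4·(4/3)²+(4/3)³)/(24·100000) = -418/759375 m
Superposition: y = Σ y_i = -72599/94921875 m ≈ -0.000765 m

y(4/3) = -72599/94921875 m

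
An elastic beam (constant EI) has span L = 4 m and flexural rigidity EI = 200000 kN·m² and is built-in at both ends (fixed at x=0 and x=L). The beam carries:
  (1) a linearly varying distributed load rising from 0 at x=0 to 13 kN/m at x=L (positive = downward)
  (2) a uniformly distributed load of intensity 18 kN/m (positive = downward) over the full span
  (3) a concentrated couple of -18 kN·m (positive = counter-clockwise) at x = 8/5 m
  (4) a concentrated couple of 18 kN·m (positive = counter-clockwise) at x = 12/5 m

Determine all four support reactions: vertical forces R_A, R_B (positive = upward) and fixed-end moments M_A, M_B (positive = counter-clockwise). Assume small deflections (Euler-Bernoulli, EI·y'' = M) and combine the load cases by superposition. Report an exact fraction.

R_A = 219/5 kN, M_A = 518/15 kN·m, R_B = 271/5 kN, M_B = -38 kN·m

Load 1 — triangular load w₀=13 kN/m (0→w₀ over full span):
  R_A = 3w₀L/20 = 3·13·4/20 = 39/5 kN
  M_A = w₀L²/30 = 13·4²/30 = 104/15 kN·m
  R_B = 7w₀L/20 = 7·13·4/20 = 91/5 kN
  M_B = -w₀L²/20 = -13·4²/20 = -52/5 kN·m
Load 2 — uniform load w=18 kN/m over full span:
  R_A = wL/2 = 18·4/2 = 36 kN
  M_A = wL²/12 = 18·4²/12 = 24 kN·m
  R_B = wL/2 = 18·4/2 = 36 kN
  M_B = -wL²/12 = -18·4²/12 = -24 kN·m
Load 3 — applied couple M₀=-18 kN·m at a=8/5 m (b=L-a=12/5):
  R_A = 6M₀ab/L³ = 6·(-18)·(8/5)·(12/5)/4³ = -162/25 kN
  M_A = M₀b(2a-b)/L² = (-18)·(12/5)·(2·(8/5)-(12/5))/4² = -54/25 kN·m
  R_B = -6M₀ab/L³ = -6·(-18)·(8/5)·(12/5)/4³ = 162/25 kN
  M_B = M₀a(2b-a)/L² = (-18)·(8/5)·(2·(12/5)-(8/5))/4² = -144/25 kN·m
Load 4 — applied couple M₀=18 kN·m at a=12/5 m (b=L-a=8/5):
  R_A = 6M₀ab/L³ = 6·18·(12/5)·(8/5)/4³ = 162/25 kN
  M_A = M₀b(2a-b)/L² = 18·(8/5)·(2·(12/5)-(8/5))/4² = 144/25 kN·m
  R_B = -6M₀ab/L³ = -6·18·(12/5)·(8/5)/4³ = -162/25 kN
  M_B = M₀a(2b-a)/L² = 18·(12/5)·(2·(8/5)-(12/5))/4² = 54/25 kN·m
Superposition: R_A = 219/5 kN, M_A = 518/15 kN·m, R_B = 271/5 kN, M_B = -38 kN·m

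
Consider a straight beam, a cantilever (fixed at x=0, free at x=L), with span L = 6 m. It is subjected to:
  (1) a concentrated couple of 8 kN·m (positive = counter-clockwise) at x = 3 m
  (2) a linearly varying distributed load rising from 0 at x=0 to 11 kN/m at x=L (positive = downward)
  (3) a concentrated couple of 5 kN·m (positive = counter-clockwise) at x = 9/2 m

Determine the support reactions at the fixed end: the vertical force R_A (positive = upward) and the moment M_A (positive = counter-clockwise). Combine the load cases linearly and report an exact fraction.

R_A = 33 kN, M_A = 119 kN·m

Load 1 — applied couple M₀=8 kN·m at a=3 m (b=L-a=3):
  R_A = 0 kN
  M_A = -M₀ = -8 kN·m
Load 2 — triangular load w₀=11 kN/m (0→w₀ over full span):
  R_A = w₀L/2 = 11·6/2 = 33 kN
  M_A = w₀L²/3 = 11·6²/3 = 132 kN·m
Load 3 — applied couple M₀=5 kN·m at a=9/2 m (b=L-a=3/2):
  R_A = 0 kN
  M_A = -M₀ = -5 kN·m
Superposition: R_A = 33 kN, M_A = 119 kN·m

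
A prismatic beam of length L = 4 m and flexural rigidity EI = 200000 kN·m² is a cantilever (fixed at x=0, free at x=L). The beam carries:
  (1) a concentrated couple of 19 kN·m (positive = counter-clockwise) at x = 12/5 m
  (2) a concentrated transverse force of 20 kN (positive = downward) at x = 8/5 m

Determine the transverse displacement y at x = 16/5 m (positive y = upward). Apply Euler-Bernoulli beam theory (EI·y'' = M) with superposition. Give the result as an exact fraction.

y(16/5) = 43/375000 m

Load 1 — applied couple M₀=19 kN·m at a=12/5 m (b=L-a=8/5):
  y_1 = M₀a(2x-a)/(2EI)  [x>a] = 19·(12/5)·(2·(16/5)-(12/5))/(2·200000) = 57/125000 m
Load 2 — point force P=20 kN at a=8/5 m (b=L-a=12/5):
  y_2 = -Pa²(3x-a)/(6EI)  [x>a] = -20·(8/5)²·(3·(16/5)-(8/5))/(6·200000) = -16/46875 m
Superposition: y = Σ y_i = 43/375000 m ≈ 0.000115 m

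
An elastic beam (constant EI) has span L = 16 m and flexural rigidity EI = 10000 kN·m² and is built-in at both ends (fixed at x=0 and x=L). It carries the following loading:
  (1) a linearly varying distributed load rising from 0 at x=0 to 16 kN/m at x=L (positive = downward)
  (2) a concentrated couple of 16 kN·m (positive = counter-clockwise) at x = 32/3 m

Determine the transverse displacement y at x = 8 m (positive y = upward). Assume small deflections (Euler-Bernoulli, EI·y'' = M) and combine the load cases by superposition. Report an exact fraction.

y(8) = -32/225 m

Load 1 — triangular load w₀=16 kN/m (0→w₀ over full span):
  y_1 = -w₀x²(L-x)²(x+2L)/(120LEI) = -16·8²·(16-8)²·(8+2·16)/(120·16·10000) = -256/1875 m
Load 2 — applied couple M₀=16 kN·m at a=32/3 m (b=L-a=16/3):
  y_2 = (R_Ax³/6 - M_Ax²/2)/EI  [x≤a] with R_A=4/3, M_A=16/3 = ((4/3)·8³/6 - (16/3)·8²/2)/10000 = -32/5625 m
Superposition: y = Σ y_i = -32/225 m ≈ -0.142222 m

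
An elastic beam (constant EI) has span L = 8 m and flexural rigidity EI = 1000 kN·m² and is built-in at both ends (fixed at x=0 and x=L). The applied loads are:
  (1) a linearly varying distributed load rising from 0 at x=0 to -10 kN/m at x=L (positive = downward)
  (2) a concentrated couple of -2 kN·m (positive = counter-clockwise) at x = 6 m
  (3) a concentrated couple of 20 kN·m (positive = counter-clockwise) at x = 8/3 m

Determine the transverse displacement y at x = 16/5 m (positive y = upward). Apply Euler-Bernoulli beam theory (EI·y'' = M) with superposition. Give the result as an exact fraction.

y(16/5) = 25082/390625 m

Load 1 — triangular load w₀=-10 kN/m (0→w₀ over full span):
  y_1 = -w₀x²(L-x)²(x+2L)/(120LEI) = -(-10)·(16/5)²·(8-(16/5))²·((16/5)+2·8)/(120·8·1000) = 18432/390625 m
Load 2 — applied couple M₀=-2 kN·m at a=6 m (b=L-a=2):
  y_2 = (R_Ax³/6 - M_Ax²/2)/EI  [x≤a] with R_A=-9/32, M_A=-5/8 = ((-9/32)·(16/5)³/6 - (-5/8)·(16/5)²/2)/1000 = 26/15625 m
Load 3 — applied couple M₀=20 kN·m at a=8/3 m (b=L-a=16/3):
  y_3 = (R_Ax³/6 - M_Ax²/2 - M₀(x-a)²/2)/EI  [x>a] with R_A=10/3, M_A=0 = ((10/3)·(16/5)³/6 - 0·(16/5)²/2 - 20·((16/5)-(8/3))²/2)/1000 = 48/3125 m
Superposition: y = Σ y_i = 25082/390625 m ≈ 0.064210 m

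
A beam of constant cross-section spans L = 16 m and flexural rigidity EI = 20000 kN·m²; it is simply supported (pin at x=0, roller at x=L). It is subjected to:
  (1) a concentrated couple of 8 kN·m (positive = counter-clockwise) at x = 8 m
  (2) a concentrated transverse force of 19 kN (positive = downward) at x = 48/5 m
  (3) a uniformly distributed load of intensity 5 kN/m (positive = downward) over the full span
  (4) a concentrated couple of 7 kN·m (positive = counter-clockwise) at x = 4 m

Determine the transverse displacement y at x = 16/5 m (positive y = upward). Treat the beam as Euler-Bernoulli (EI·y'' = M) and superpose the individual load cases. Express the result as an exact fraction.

Load 1 — applied couple M₀=8 kN·m at a=8 m (b=L-a=8):
  y_1 = (M₀x³/(6L)+C₁x)/EI  [x≤a] with C₁=M₀(3b²-L²)/(6L)=-16/3 = (8·(16/5)³/(6·16)+(-16/3)·(16/5))/20000 = -56/78125 m
Load 2 — point force P=19 kN at a=48/5 m (b=L-a=32/5):
  y_2 = -Pbx(L²-b²-x²)/(6LEI)  [x≤a] = -19·(32/5)·(16/5)·(16²-(32/5)²-(16/5)²)/(6·16·20000) = -9728/234375 m
Load 3 — uniform load w=5 kN/m over full span:
  y_3 = -wx(L³-2Lx²+x³)/(24EI) = -5·(16/5)·(16³-2·16·(16/5)²+(16/5)³)/(24·20000) = -29696/234375 m
Load 4 — applied couple M₀=7 kN·m at a=4 m (b=L-a=12):
  y_4 = (M₀x³/(6L)+C₁x)/EI  [x≤a] with C₁=M₀(3b²-L²)/(6L)=77/6 = (7·(16/5)³/(6·16)+(77/6)·(16/5))/20000 = 679/312500 m
Superposition: y = Σ y_i = -156331/937500 m ≈ -0.166753 m

y(16/5) = -156331/937500 m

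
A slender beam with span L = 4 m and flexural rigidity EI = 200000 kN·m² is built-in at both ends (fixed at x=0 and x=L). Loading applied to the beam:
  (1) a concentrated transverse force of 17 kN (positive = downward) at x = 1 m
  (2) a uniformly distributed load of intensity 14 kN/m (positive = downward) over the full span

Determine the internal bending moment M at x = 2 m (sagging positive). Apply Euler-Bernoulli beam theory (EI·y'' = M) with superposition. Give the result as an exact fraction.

M(2) = 275/24 kN·m

Load 1 — point force P=17 kN at a=1 m (b=L-a=3):
  M_1 = Pa²(a+3b)(L-x)/L³ - Pa²b/L²  [x>a] = 17·1²·(1+3·3)·(4-2)/4³ - 17·1²·3/4² = 17/8 kN·m
Load 2 — uniform load w=14 kN/m over full span:
  M_2 = wLx/2 - wL²/12 - wx²/2 = 14·4·2/2 - 14·4²/12 - 14·2²/2 = 28/3 kN·m
Superposition: M = Σ M_i = 275/24 kN·m ≈ 11.458333 kN·m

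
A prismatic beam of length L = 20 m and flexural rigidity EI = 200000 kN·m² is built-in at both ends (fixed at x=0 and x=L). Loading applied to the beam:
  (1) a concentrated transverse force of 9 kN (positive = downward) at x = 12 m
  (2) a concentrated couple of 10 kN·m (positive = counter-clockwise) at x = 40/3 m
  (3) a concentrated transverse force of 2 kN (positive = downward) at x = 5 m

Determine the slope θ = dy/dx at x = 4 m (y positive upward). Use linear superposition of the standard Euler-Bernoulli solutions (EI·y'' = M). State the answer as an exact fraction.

θ(4) = -7597/25000000 rad

Load 1 — point force P=9 kN at a=12 m (b=L-a=8):
  θ_1 = -Pb²x(2aL-(3a+b)x)/(2L³EI)  [x≤a] = -9·8²·4·(2·12·20-(3·12+8)·4)/(2·20³·200000) = -171/781250 rad
Load 2 — applied couple M₀=10 kN·m at a=40/3 m (b=L-a=20/3):
  θ_2 = (R_Ax²/2 - M_Ax)/EI  [x≤a] with R_A=2/3, M_A=10/3 = ((2/3)·4²/2 - (10/3)·4)/200000 = -1/25000 rad
Load 3 — point force P=2 kN at a=5 m (b=L-a=15):
  θ_3 = -Pb²x(2aL-(3a+b)x)/(2L³EI)  [x≤a] = -2·15²·4·(2·5·20-(3·5+15)·4)/(2·20³·200000) = -9/200000 rad
Superposition: θ = Σ θ_i = -7597/25000000 rad ≈ -0.000304 rad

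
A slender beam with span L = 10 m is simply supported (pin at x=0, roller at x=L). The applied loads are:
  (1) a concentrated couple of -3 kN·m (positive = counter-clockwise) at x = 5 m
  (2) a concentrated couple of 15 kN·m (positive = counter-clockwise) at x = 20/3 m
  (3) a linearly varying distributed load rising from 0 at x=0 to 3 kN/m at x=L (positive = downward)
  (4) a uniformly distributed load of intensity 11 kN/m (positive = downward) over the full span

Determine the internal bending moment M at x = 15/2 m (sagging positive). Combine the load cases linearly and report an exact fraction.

M(15/2) = 3729/32 kN·m

Load 1 — applied couple M₀=-3 kN·m at a=5 m (b=L-a=5):
  M_1 = M₀x/L - M₀  [x>a] = (-3)·(15/2)/10 - (-3) = 3/4 kN·m
Load 2 — applied couple M₀=15 kN·m at a=20/3 m (b=L-a=10/3):
  M_2 = M₀x/L - M₀  [x>a] = 15·(15/2)/10 - 15 = -15/4 kN·m
Load 3 — triangular load w₀=3 kN/m (0→w₀ over full span):
  M_3 = w₀Lx/6 - w₀x³/(6L) = 3·10·(15/2)/6 - 3·(15/2)³/(6·10) = 525/32 kN·m
Load 4 — uniform load w=11 kN/m over full span:
  M_4 = wx(L-x)/2 = 11·(15/2)·(10-(15/2))/2 = 825/8 kN·m
Superposition: M = Σ M_i = 3729/32 kN·m ≈ 116.531250 kN·m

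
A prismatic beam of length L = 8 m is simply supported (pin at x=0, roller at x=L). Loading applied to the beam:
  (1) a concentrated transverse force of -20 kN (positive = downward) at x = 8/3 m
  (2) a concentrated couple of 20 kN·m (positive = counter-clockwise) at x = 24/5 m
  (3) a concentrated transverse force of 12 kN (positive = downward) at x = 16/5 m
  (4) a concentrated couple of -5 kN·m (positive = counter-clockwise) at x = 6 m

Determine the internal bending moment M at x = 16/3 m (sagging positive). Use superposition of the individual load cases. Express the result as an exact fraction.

Load 1 — point force P=-20 kN at a=8/3 m (b=L-a=16/3):
  M_1 = Pa(L-x)/L  [x>a] = (-20)·(8/3)·(8-(16/3))/8 = -160/9 kN·m
Load 2 — applied couple M₀=20 kN·m at a=24/5 m (b=L-a=16/5):
  M_2 = M₀x/L - M₀  [x>a] = 20·(16/3)/8 - 20 = -20/3 kN·m
Load 3 — point force P=12 kN at a=16/5 m (b=L-a=24/5):
  M_3 = Pa(L-x)/L  [x>a] = 12·(16/5)·(8-(16/3))/8 = 64/5 kN·m
Load 4 — applied couple M₀=-5 kN·m at a=6 m (b=L-a=2):
  M_4 = M₀x/L  [x≤a] = (-5)·(16/3)/8 = -10/3 kN·m
Superposition: M = Σ M_i = -674/45 kN·m ≈ -14.977778 kN·m

M(16/3) = -674/45 kN·m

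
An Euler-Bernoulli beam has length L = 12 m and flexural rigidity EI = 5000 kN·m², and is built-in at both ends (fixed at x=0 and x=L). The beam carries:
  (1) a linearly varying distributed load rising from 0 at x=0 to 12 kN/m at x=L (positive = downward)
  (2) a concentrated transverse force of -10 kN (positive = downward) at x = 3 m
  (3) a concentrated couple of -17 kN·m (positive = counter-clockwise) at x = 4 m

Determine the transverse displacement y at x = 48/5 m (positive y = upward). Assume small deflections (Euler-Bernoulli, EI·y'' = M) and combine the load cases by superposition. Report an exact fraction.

Load 1 — triangular load w₀=12 kN/m (0→w₀ over full span):
  y_1 = -w₀x²(L-x)²(x+2L)/(120LEI) = -12·(48/5)²·(12-(48/5))²·((48/5)+2·12)/(120·12·5000) = -290304/9765625 m
Load 2 — point force P=-10 kN at a=3 m (b=L-a=9):
  y_2 = -Pa²(L-x)²(3bL-(3b+a)(L-x))/(6L³EI)  [x>a] = -(-10)·3²·(12-(48/5))²·(3·9·12-(3·9+3)·(12-(48/5)))/(6·12³·5000) = 63/25000 m
Load 3 — applied couple M₀=-17 kN·m at a=4 m (b=L-a=8):
  y_3 = (R_Ax³/6 - M_Ax²/2 - M₀(x-a)²/2)/EI  [x>a] with R_A=-17/9, M_A=0 = ((-17/9)·(48/5)³/6 - 0·(48/5)²/2 - (-17)·((48/5)-4)²/2)/5000 = -187/78125 m
Superposition: y = Σ y_i = -2312557/78125000 m ≈ -0.029601 m

y(48/5) = -2312557/78125000 m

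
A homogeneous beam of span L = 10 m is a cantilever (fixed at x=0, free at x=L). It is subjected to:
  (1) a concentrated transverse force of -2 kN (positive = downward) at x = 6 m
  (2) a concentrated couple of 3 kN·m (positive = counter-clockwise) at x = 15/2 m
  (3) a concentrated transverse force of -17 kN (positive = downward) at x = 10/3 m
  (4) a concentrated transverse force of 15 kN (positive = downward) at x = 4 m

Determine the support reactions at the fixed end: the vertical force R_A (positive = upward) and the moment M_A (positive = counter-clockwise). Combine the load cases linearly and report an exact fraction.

Load 1 — point force P=-2 kN at a=6 m (b=L-a=4):
  R_A = P = (-2) = -2 kN
  M_A = Pa = (-2)·6 = -12 kN·m
Load 2 — applied couple M₀=3 kN·m at a=15/2 m (b=L-a=5/2):
  R_A = 0 kN
  M_A = -M₀ = -3 kN·m
Load 3 — point force P=-17 kN at a=10/3 m (b=L-a=20/3):
  R_A = P = (-17) = -17 kN
  M_A = Pa = (-17)·(10/3) = -170/3 kN·m
Load 4 — point force P=15 kN at a=4 m (b=L-a=6):
  R_A = P = 15 kN
  M_A = Pa = 15·4 = 60 kN·m
Superposition: R_A = -4 kN, M_A = -35/3 kN·m

R_A = -4 kN, M_A = -35/3 kN·m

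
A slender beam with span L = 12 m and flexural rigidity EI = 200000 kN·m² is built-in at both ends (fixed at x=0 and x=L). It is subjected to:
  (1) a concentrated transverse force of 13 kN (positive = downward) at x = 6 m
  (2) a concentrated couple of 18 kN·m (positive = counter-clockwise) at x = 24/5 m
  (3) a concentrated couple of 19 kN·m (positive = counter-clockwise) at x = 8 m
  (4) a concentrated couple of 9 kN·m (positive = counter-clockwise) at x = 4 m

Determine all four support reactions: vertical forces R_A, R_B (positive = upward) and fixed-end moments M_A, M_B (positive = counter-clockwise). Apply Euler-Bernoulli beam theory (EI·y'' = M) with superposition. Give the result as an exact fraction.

R_A = 5297/450 kN, M_A = 4199/150 kN·m, R_B = 553/450 kN, M_B = -537/50 kN·m

Load 1 — point force P=13 kN at a=6 m (b=L-a=6):
  R_A = Pb²(3a+b)/L³ = 13·6²·(3·6+6)/12³ = 13/2 kN
  M_A = Pab²/L² = 13·6·6²/12² = 39/2 kN·m
  R_B = Pa²(a+3b)/L³ = 13·6²·(6+3·6)/12³ = 13/2 kN
  M_B = -Pa²b/L² = -13·6²·6/12² = -39/2 kN·m
Load 2 — applied couple M₀=18 kN·m at a=24/5 m (b=L-a=36/5):
  R_A = 6M₀ab/L³ = 6·18·(24/5)·(36/5)/12³ = 54/25 kN
  M_A = M₀b(2a-b)/L² = 18·(36/5)·(2·(24/5)-(36/5))/12² = 54/25 kN·m
  R_B = -6M₀ab/L³ = -6·18·(24/5)·(36/5)/12³ = -54/25 kN
  M_B = M₀a(2b-a)/L² = 18·(24/5)·(2·(36/5)-(24/5))/12² = 144/25 kN·m
Load 3 — applied couple M₀=19 kN·m at a=8 m (b=L-a=4):
  R_A = 6M₀ab/L³ = 6·19·8·4/12³ = 19/9 kN
  M_A = M₀b(2a-b)/L² = 19·4·(2·8-4)/12² = 19/3 kN·m
  R_B = -6M₀ab/L³ = -6·19·8·4/12³ = -19/9 kN
  M_B = M₀a(2b-a)/L² = 19·8·(2·4-8)/12² = 0 kN·m
Load 4 — applied couple M₀=9 kN·m at a=4 m (b=L-a=8):
  R_A = 6M₀ab/L³ = 6·9·4·8/12³ = 1 kN
  M_A = M₀b(2a-b)/L² = 9·8·(2·4-8)/12² = 0 kN·m
  R_B = -6M₀ab/L³ = -6·9·4·8/12³ = -1 kN
  M_B = M₀a(2b-a)/L² = 9·4·(2·8-4)/12² = 3 kN·m
Superposition: R_A = 5297/450 kN, M_A = 4199/150 kN·m, R_B = 553/450 kN, M_B = -537/50 kN·m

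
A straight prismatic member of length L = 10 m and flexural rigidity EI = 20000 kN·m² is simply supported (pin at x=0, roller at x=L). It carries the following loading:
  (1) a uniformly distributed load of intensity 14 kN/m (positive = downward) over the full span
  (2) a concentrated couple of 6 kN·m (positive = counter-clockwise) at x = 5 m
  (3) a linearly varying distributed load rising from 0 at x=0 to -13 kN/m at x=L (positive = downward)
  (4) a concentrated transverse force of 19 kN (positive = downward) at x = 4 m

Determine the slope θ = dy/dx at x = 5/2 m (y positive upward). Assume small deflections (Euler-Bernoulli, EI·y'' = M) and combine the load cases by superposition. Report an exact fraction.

Load 1 — uniform load w=14 kN/m over full span:
  θ_1 = -w(L³-6Lx²+4x³)/(24EI) = -14·(10³-6·10·(5/2)²+4·(5/2)³)/(24·20000) = -77/3840 rad
Load 2 — applied couple M₀=6 kN·m at a=5 m (b=L-a=5):
  θ_2 = (M₀x²/(2L)+C₁)/EI  [x≤a] with C₁=M₀(3b²-L²)/(6L)=-5/2 = (6·(5/2)²/(2·10)+(-5/2))/20000 = -1/32000 rad
Load 3 — triangular load w₀=-13 kN/m (0→w₀ over full span):
  θ_3 = -w₀(7L⁴-30L²x²+15x⁴)/(360LEI) = -(-13)·(7·10⁴-30·10²·(5/2)²+15·(5/2)⁴)/(360·10·20000) = 17251/1843200 rad
Load 4 — point force P=19 kN at a=4 m (b=L-a=6):
  θ_4 = -Pb(L²-b²-3x²)/(6LEI)  [x≤a] = -19·6·(10²-6²-3·(5/2)²)/(6·10·20000) = -3439/800000 rad
Superposition: θ = Σ θ_i = -3461257/230400000 rad ≈ -0.015023 rad

θ(5/2) = -3461257/230400000 rad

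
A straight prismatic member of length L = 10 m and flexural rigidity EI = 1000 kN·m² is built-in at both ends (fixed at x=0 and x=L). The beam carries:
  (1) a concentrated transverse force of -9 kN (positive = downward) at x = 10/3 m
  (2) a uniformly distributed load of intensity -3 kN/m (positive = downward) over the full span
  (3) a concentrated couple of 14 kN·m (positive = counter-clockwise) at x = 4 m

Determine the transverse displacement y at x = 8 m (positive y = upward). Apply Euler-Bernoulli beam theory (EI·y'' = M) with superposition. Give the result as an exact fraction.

Load 1 — point force P=-9 kN at a=10/3 m (b=L-a=20/3):
  y_1 = -Pa²(L-x)²(3bL-(3b+a)(L-x))/(6L³EI)  [x>a] = -(-9)·(10/3)²·(10-8)²·(3·(20/3)·10-(3·(20/3)+(10/3))·(10-8))/(6·10³·1000) = 23/2250 m
Load 2 — uniform load w=-3 kN/m over full span:
  y_2 = -wx²(L-x)²/(24EI) = -(-3)·8²·(10-8)²/(24·1000) = 4/125 m
Load 3 — applied couple M₀=14 kN·m at a=4 m (b=L-a=6):
  y_3 = (R_Ax³/6 - M_Ax²/2 - M₀(x-a)²/2)/EI  [x>a] with R_A=252/125, M_A=42/25 = ((252/125)·8³/6 - (42/25)·8²/2 - 14·(8-4)²/2)/1000 = 98/15625 m
Superposition: y = Σ y_i = 13639/281250 m ≈ 0.048494 m

y(8) = 13639/281250 m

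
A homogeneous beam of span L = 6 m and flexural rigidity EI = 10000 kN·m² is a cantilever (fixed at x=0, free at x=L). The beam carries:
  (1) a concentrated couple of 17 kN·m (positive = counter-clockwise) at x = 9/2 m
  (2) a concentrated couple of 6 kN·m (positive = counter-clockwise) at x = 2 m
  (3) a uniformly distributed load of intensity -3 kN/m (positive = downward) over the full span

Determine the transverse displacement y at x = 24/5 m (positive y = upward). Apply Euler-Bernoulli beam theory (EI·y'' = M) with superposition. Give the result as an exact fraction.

Load 1 — applied couple M₀=17 kN·m at a=9/2 m (b=L-a=3/2):
  y_1 = M₀a(2x-a)/(2EI)  [x>a] = 17·(9/2)·(2·(24/5)-(9/2))/(2·10000) = 7803/400000 m
Load 2 — applied couple M₀=6 kN·m at a=2 m (b=L-a=4):
  y_2 = M₀a(2x-a)/(2EI)  [x>a] = 6·2·(2·(24/5)-2)/(2·10000) = 57/12500 m
Load 3 — uniform load w=-3 kN/m over full span:
  y_3 = -wx²(x²-4Lx+6L²)/(24EI) = -(-3)·(24/5)²·((24/5)²-4·6·(24/5)+6·6²)/(24·10000) = 13932/390625 m
Superposition: y = Σ y_i = 2986671/50000000 m ≈ 0.059733 m

y(24/5) = 2986671/50000000 m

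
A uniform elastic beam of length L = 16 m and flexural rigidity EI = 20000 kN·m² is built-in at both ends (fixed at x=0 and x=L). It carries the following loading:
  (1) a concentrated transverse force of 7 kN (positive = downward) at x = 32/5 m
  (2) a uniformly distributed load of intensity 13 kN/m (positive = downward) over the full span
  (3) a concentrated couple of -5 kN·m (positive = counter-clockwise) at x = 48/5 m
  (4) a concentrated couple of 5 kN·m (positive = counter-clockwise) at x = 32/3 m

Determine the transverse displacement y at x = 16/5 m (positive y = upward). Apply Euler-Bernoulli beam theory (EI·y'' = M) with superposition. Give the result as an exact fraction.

Load 1 — point force P=7 kN at a=32/5 m (b=L-a=48/5):
  y_1 = -Pb²x²(3aL-(3a+b)x)/(6L³EI)  [x≤a] = -7·(48/5)²·(16/5)²·(3·(32/5)·16-(3·(32/5)+(48/5))·(16/5))/(6·16³·20000) = -28224/9765625 m
Load 2 — uniform load w=13 kN/m over full span:
  y_2 = -wx²(L-x)²/(24EI) = -13·(16/5)²·(16-(16/5))²/(24·20000) = -53248/1171875 m
Load 3 — applied couple M₀=-5 kN·m at a=48/5 m (b=L-a=32/5):
  y_3 = (R_Ax³/6 - M_Ax²/2)/EI  [x≤a] with R_A=-9/20, M_A=-8/5 = ((-9/20)·(16/5)³/6 - (-8/5)·(16/5)²/2)/20000 = 112/390625 m
Load 4 — applied couple M₀=5 kN·m at a=32/3 m (b=L-a=16/3):
  y_4 = (R_Ax³/6 - M_Ax²/2)/EI  [x≤a] with R_A=5/12, M_A=5/3 = ((5/12)·(16/5)³/6 - (5/3)·(16/5)²/2)/20000 = -44/140625 m
Superposition: y = Σ y_i = -4249916/87890625 m ≈ -0.048355 m

y(16/5) = -4249916/87890625 m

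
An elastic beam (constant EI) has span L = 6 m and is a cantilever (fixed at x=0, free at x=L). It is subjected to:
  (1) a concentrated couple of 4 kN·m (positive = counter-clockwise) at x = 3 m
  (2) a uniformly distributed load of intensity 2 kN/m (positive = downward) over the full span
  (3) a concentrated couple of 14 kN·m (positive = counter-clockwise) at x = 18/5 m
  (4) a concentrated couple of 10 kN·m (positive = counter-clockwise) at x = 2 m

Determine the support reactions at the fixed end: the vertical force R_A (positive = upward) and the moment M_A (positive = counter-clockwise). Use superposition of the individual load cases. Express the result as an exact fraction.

R_A = 12 kN, M_A = 8 kN·m

Load 1 — applied couple M₀=4 kN·m at a=3 m (b=L-a=3):
  R_A = 0 kN
  M_A = -M₀ = -4 kN·m
Load 2 — uniform load w=2 kN/m over full span:
  R_A = wL = 2·6 = 12 kN
  M_A = wL²/2 = 2·6²/2 = 36 kN·m
Load 3 — applied couple M₀=14 kN·m at a=18/5 m (b=L-a=12/5):
  R_A = 0 kN
  M_A = -M₀ = -14 kN·m
Load 4 — applied couple M₀=10 kN·m at a=2 m (b=L-a=4):
  R_A = 0 kN
  M_A = -M₀ = -10 kN·m
Superposition: R_A = 12 kN, M_A = 8 kN·m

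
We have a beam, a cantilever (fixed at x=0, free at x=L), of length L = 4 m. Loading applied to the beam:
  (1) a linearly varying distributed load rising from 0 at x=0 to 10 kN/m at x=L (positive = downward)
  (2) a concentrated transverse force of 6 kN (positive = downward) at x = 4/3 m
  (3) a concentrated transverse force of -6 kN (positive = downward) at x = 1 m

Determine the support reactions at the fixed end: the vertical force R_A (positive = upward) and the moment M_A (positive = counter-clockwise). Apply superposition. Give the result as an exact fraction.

R_A = 20 kN, M_A = 166/3 kN·m

Load 1 — triangular load w₀=10 kN/m (0→w₀ over full span):
  R_A = w₀L/2 = 10·4/2 = 20 kN
  M_A = w₀L²/3 = 10·4²/3 = 160/3 kN·m
Load 2 — point force P=6 kN at a=4/3 m (b=L-a=8/3):
  R_A = P = 6 kN
  M_A = Pa = 6·(4/3) = 8 kN·m
Load 3 — point force P=-6 kN at a=1 m (b=L-a=3):
  R_A = P = (-6) = -6 kN
  M_A = Pa = (-6)·1 = -6 kN·m
Superposition: R_A = 20 kN, M_A = 166/3 kN·m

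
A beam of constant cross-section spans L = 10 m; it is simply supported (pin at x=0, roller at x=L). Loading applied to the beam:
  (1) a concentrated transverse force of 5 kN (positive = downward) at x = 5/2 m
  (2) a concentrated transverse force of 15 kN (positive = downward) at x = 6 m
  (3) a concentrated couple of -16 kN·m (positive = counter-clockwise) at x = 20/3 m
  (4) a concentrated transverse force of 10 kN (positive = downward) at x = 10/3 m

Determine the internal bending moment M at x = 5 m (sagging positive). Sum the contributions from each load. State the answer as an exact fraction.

M(5) = 539/12 kN·m

Load 1 — point force P=5 kN at a=5/2 m (b=L-a=15/2):
  M_1 = Pa(L-x)/L  [x>a] = 5·(5/2)·(10-5)/10 = 25/4 kN·m
Load 2 — point force P=15 kN at a=6 m (b=L-a=4):
  M_2 = Pbx/L  [x≤a] = 15·4·5/10 = 30 kN·m
Load 3 — applied couple M₀=-16 kN·m at a=20/3 m (b=L-a=10/3):
  M_3 = M₀x/L  [x≤a] = (-16)·5/10 = -8 kN·m
Load 4 — point force P=10 kN at a=10/3 m (b=L-a=20/3):
  M_4 = Pa(L-x)/L  [x>a] = 10·(10/3)·(10-5)/10 = 50/3 kN·m
Superposition: M = Σ M_i = 539/12 kN·m ≈ 44.916667 kN·m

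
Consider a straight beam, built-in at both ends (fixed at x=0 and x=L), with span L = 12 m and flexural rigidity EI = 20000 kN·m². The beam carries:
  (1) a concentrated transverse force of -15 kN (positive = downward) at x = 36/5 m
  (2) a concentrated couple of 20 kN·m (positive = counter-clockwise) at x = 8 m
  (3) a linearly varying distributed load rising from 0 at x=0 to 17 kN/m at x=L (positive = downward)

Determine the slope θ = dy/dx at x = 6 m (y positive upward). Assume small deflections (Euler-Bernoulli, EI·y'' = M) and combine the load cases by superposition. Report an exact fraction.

Load 1 — point force P=-15 kN at a=36/5 m (b=L-a=24/5):
  θ_1 = -Pb²x(2aL-(3a+b)x)/(2L³EI)  [x≤a] = -(-15)·(24/5)²·6·(2·(36/5)·12-(3·(36/5)+(24/5))·6)/(2·12³·20000) = 27/62500 rad
Load 2 — applied couple M₀=20 kN·m at a=8 m (b=L-a=4):
  θ_2 = (R_Ax²/2 - M_Ax)/EI  [x≤a] with R_A=20/9, M_A=20/3 = ((20/9)·6²/2 - (20/3)·6)/20000 = 0 rad
Load 3 — triangular load w₀=17 kN/m (0→w₀ over full span):
  θ_3 = -w₀(2x(L-x)(L-2x)(x+2L)+x²(L-x)²)/(120LEI) = -17·(2·6·(12-6)·(12-2·6)·(6+2·12)+6²·(12-6)²)/(120·12·20000) = -153/200000 rad
Superposition: θ = Σ θ_i = -333/1000000 rad ≈ -0.000333 rad

θ(6) = -333/1000000 rad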